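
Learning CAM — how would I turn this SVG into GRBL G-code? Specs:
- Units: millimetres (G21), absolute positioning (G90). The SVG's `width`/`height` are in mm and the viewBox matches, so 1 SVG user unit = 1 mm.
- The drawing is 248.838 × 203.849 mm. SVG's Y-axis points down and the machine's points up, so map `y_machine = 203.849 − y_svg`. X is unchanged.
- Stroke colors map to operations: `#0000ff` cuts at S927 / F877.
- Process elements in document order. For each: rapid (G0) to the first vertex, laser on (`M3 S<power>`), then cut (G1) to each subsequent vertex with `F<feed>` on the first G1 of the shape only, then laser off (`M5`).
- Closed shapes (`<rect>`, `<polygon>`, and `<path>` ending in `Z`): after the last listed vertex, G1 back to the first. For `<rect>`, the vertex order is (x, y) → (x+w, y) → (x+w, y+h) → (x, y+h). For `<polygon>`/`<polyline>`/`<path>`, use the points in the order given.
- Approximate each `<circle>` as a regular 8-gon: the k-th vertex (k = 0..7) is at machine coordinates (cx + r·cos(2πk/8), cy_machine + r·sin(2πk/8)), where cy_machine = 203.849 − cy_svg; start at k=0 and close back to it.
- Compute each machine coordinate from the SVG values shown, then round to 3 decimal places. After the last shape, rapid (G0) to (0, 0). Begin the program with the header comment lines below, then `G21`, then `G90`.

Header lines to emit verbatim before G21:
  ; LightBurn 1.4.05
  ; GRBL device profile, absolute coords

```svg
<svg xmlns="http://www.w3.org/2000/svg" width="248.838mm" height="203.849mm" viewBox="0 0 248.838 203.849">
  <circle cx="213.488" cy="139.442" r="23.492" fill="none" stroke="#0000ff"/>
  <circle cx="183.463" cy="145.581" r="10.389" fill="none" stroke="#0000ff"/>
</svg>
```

1 u = 1 mm; y_m = 203.849 − y.

[1] `<circle>` circle, #0000ff→cut S927 F877: (236.980,64.407) → (230.099,81.018) → (213.488,87.899) → (196.877,81.018) → (189.996,64.407) → (196.877,47.796) → (213.488,40.915) → (230.099,47.796) → (236.980,64.407) (closed)

[2] `<circle>` circle, #0000ff→cut S927 F877: (193.852,58.268) → (190.809,65.614) → (183.463,68.657) → (176.117,65.614) → (173.074,58.268) → (176.117,50.922) → (183.463,47.879) → (190.809,50.922) → (193.852,58.268) (closed)

; LightBurn 1.4.05
; GRBL device profile, absolute coords
G21
G90
G0 X236.980 Y64.407
M3 S927
G1 X230.099 Y81.018 F877
G1 X213.488 Y87.899
G1 X196.877 Y81.018
G1 X189.996 Y64.407
G1 X196.877 Y47.796
G1 X213.488 Y40.915
G1 X230.099 Y47.796
G1 X236.980 Y64.407
M5
G0 X193.852 Y58.268
M3 S927
G1 X190.809 Y65.614 F877
G1 X183.463 Y68.657
G1 X176.117 Y65.614
G1 X173.074 Y58.268
G1 X176.117 Y50.922
G1 X183.463 Y47.879
G1 X190.809 Y50.922
G1 X193.852 Y58.268
M5
G0 X0.000 Y0.000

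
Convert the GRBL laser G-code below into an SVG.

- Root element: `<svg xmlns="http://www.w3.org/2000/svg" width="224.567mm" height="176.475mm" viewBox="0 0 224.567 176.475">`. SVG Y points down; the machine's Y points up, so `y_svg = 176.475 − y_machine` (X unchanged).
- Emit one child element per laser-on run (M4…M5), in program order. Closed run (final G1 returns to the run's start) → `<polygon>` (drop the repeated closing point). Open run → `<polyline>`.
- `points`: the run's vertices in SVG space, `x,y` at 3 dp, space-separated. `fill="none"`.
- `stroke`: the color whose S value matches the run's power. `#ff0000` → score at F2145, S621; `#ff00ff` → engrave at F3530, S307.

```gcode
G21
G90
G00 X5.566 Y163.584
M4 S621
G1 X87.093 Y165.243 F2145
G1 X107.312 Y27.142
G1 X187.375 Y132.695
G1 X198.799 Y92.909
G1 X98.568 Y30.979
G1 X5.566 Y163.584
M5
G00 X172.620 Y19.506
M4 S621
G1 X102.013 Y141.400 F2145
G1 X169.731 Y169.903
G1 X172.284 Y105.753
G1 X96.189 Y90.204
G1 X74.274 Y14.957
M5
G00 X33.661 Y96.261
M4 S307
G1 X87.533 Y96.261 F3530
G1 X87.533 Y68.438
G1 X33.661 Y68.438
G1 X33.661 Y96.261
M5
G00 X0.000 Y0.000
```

y_svg = 176.475 − y_m.

[1] S621→`#ff0000` (score); closed run; points: 5.566,12.891 87.093,11.232 107.312,149.333 187.375,43.780 198.799,83.566 98.568,145.496

[2] S621→`#ff0000` (score); open run; points: 172.620,156.969 102.013,35.075 169.731,6.572 172.284,70.722 96.189,86.271 74.274,161.518

[3] S307→`#ff00ff` (engrave); closed run; points: 33.661,80.214 87.533,80.214 87.533,108.037 33.661,108.037

<svg xmlns="http://www.w3.org/2000/svg" width="224.567mm" height="176.475mm" viewBox="0 0 224.567 176.475">
  <polygon points="5.566,12.891 87.093,11.232 107.312,149.333 187.375,43.780 198.799,83.566 98.568,145.496" fill="none" stroke="#ff0000"/>
  <polyline points="172.620,156.969 102.013,35.075 169.731,6.572 172.284,70.722 96.189,86.271 74.274,161.518" fill="none" stroke="#ff0000"/>
  <polygon points="33.661,80.214 87.533,80.214 87.533,108.037 33.661,108.037" fill="none" stroke="#ff00ff"/>
</svg>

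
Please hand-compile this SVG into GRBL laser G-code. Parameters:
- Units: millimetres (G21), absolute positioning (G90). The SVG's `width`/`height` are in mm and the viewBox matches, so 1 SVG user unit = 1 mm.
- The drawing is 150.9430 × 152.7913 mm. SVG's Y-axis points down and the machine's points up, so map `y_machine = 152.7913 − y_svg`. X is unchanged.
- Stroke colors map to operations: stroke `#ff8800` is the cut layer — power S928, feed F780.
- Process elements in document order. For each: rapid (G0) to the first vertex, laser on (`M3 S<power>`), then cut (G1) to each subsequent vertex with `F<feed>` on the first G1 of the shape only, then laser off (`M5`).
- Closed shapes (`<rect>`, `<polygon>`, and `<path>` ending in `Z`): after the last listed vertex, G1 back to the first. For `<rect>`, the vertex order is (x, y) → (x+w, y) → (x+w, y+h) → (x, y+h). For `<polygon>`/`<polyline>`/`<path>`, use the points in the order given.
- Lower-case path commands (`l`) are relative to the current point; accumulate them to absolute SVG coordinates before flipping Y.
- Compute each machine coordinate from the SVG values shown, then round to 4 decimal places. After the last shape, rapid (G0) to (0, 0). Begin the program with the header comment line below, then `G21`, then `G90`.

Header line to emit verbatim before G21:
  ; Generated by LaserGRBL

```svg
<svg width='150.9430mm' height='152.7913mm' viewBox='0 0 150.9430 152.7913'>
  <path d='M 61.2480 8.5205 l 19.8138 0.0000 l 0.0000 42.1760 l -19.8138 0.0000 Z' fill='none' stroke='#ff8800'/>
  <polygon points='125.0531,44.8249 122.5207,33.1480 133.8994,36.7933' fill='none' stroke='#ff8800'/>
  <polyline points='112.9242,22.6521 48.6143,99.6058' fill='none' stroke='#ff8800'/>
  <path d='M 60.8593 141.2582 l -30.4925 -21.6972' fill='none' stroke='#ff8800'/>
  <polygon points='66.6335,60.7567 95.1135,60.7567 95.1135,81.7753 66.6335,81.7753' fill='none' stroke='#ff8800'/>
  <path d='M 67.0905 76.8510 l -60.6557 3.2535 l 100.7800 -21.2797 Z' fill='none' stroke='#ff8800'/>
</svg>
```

; Generated by LaserGRBL
G21
G90
G0 X61.2480 Y144.2708
M3 S928
G1 X81.0618 Y144.2708 F780
G1 X81.0618 Y102.0948
G1 X61.2480 Y102.0948
G1 X61.2480 Y144.2708
M5
G0 X125.0531 Y107.9664
M3 S928
G1 X122.5207 Y119.6433 F780
G1 X133.8994 Y115.9980
G1 X125.0531 Y107.9664
M5
G0 X112.9242 Y130.1392
M3 S928
G1 X48.6143 Y53.1855 F780
M5
G0 X60.8593 Y11.5331
M3 S928
G1 X30.3668 Y33.2303 F780
M5
G0 X66.6335 Y92.0346
M3 S928
G1 X95.1135 Y92.0346 F780
G1 X95.1135 Y71.0160
G1 X66.6335 Y71.0160
G1 X66.6335 Y92.0346
M5
G0 X67.0905 Y75.9403
M3 S928
G1 X6.4348 Y72.6868 F780
G1 X107.2148 Y93.9665
G1 X67.0905 Y75.9403
M5
G0 X0.0000 Y0.0000

1 u = 1 mm; y_m = 152.7913 − y.

[1] `<path>` rectangle, #ff8800→cut S928 F780: (61.2480,144.2708) → (81.0618,144.2708) → (81.0618,102.0948) → (61.2480,102.0948) → (61.2480,144.2708) (closed)

[2] `<polygon>` regular polygon, #ff8800→cut S928 F780: (125.0531,107.9664) → (122.5207,119.6433) → (133.8994,115.9980) → (125.0531,107.9664) (closed)

[3] `<polyline>` line segment, #ff8800→cut S928 F780: (112.9242,130.1392) → (48.6143,53.1855)

[4] `<path>` line segment, #ff8800→cut S928 F780: (60.8593,11.5331) → (30.3668,33.2303)

[5] `<polygon>` rectangle, #ff8800→cut S928 F780: (66.6335,92.0346) → (95.1135,92.0346) → (95.1135,71.0160) → (66.6335,71.0160) → (66.6335,92.0346) (closed)

[6] `<path>` closed polygon, #ff8800→cut S928 F780: (67.0905,75.9403) → (6.4348,72.6868) → (107.2148,93.9665) → (67.0905,75.9403) (closed)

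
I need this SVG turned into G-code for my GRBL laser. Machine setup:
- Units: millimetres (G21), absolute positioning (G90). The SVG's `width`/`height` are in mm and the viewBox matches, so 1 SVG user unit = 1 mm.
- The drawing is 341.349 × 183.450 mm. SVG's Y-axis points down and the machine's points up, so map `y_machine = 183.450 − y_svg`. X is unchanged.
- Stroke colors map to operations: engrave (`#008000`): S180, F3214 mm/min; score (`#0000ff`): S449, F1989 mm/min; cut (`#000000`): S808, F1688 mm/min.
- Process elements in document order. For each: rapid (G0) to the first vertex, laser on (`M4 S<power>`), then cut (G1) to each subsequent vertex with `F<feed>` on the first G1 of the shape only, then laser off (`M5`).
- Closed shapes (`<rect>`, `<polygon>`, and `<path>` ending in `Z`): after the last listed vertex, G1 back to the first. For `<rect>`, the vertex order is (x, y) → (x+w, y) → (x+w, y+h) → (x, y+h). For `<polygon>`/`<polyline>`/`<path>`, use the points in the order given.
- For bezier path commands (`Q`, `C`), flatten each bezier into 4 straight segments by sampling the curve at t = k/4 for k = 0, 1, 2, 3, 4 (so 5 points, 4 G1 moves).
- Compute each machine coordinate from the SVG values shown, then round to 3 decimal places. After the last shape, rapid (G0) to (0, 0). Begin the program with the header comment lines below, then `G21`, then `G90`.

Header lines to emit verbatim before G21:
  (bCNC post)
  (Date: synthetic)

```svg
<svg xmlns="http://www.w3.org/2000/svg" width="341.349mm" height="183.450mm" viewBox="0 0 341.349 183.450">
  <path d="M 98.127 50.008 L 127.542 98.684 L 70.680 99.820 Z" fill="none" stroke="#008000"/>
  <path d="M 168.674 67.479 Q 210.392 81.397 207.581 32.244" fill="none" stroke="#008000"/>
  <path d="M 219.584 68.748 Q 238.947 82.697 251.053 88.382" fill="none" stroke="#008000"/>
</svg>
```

viewBox `0 0 341.349 183.450` with mm width/height → 1 unit = 1 mm. Flip: y_m = 183.450 − y_svg.

**Shape 1** — `<path>` regular polygon, stroke `#008000` → engrave (S180, F3214). Machine vertices: (98.127,133.442) → (127.542,84.766) → (70.680,83.630) → (98.127,133.442). Closed: final G1 returns to the first vertex.

**Shape 2** — `<path>` quadratic bezier, stroke `#008000` → engrave (S180, F3214). Control points (SVG): P0=(168.674,67.479), P1=(210.392,81.397), P2=(207.581,32.244); sampled at t=k/4. Machine vertices: (168.674,115.971) → (186.750,112.954) → (199.260,117.821) → (206.203,130.571) → (207.581,151.206). Open path.

**Shape 3** — `<path>` quadratic bezier, stroke `#008000` → engrave (S180, F3214). Control points (SVG): P0=(219.584,68.748), P1=(238.947,82.697), P2=(251.053,88.382); sampled at t=k/4. Machine vertices: (219.584,114.702) → (228.812,108.244) → (237.133,102.819) → (244.546,98.427) → (251.053,95.068). Open path.

(bCNC post)
(Date: synthetic)
G21
G90
G0 X98.127 Y133.442
M4 S180
G1 X127.542 Y84.766 F3214
G1 X70.680 Y83.630
G1 X98.127 Y133.442
M5
G0 X168.674 Y115.971
M4 S180
G1 X186.750 Y112.954 F3214
G1 X199.260 Y117.821
G1 X206.203 Y130.571
G1 X207.581 Y151.206
M5
G0 X219.584 Y114.702
M4 S180
G1 X228.812 Y108.244 F3214
G1 X237.133 Y102.819
G1 X244.546 Y98.427
G1 X251.053 Y95.068
M5
G0 X0.000 Y0.000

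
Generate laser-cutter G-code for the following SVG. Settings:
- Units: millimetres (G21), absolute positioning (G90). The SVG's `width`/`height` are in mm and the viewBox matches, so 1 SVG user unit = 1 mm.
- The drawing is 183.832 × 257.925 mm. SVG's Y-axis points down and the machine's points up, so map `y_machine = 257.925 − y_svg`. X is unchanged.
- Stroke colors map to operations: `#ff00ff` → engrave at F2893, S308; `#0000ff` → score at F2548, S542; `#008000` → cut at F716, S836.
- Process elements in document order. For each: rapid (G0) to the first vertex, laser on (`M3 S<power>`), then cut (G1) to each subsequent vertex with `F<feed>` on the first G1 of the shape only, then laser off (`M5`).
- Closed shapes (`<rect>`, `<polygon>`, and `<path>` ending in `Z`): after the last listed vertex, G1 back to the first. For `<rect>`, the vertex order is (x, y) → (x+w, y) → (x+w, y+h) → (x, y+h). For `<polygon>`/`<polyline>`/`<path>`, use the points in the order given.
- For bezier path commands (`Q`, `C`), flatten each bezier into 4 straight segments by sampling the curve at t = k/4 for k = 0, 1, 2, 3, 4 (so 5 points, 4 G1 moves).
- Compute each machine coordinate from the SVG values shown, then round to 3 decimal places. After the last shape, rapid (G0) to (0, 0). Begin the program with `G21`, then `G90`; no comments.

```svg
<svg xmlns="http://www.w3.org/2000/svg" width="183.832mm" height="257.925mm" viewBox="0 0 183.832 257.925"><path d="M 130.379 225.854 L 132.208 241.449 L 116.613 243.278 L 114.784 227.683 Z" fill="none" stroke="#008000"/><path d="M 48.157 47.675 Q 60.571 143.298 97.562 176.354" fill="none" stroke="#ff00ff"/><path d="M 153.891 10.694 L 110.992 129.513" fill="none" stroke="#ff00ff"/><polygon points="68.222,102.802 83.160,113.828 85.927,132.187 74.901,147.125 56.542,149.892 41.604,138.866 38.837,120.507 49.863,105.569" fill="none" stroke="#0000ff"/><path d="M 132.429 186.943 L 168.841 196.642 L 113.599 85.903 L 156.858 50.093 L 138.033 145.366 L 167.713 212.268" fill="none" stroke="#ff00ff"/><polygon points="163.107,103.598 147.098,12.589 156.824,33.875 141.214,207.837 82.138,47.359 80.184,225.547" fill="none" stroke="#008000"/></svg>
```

1 u = 1 mm; y_m = 257.925 − y.

[1] `<path>` regular polygon, #008000→cut S836 F716: (130.379,32.071) → (132.208,16.476) → (116.613,14.647) → (114.784,30.242) → (130.379,32.071) (closed)

[2] `<path>` quadratic bezier, #ff00ff→engrave S308 F2893: (48.157,210.250) → (55.900,166.349) → (66.715,130.269) → (80.603,102.009) → (97.562,81.571)

[3] `<path>` line segment, #ff00ff→engrave S308 F2893: (153.891,247.231) → (110.992,128.412)

[4] `<polygon>` regular polygon, #0000ff→score S542 F2548: (68.222,155.123) → (83.160,144.097) → (85.927,125.738) → (74.901,110.800) → (56.542,108.033) → (41.604,119.059) → (38.837,137.418) → (49.863,152.356) → (68.222,155.123) (closed)

[5] `<path>` open polyline, #ff00ff→engrave S308 F2893: (132.429,70.982) → (168.841,61.283) → (113.599,172.022) → (156.858,207.832) → (138.033,112.559) → (167.713,45.657)

[6] `<polygon>` closed polygon, #008000→cut S836 F716: (163.107,154.327) → (147.098,245.336) → (156.824,224.050) → (141.214,50.088) → (82.138,210.566) → (80.184,32.378) → (163.107,154.327) (closed)

G21
G90
G0 X130.379 Y32.071
M3 S836
G1 X132.208 Y16.476 F716
G1 X116.613 Y14.647
G1 X114.784 Y30.242
G1 X130.379 Y32.071
M5
G0 X48.157 Y210.250
M3 S308
G1 X55.900 Y166.349 F2893
G1 X66.715 Y130.269
G1 X80.603 Y102.009
G1 X97.562 Y81.571
M5
G0 X153.891 Y247.231
M3 S308
G1 X110.992 Y128.412 F2893
M5
G0 X68.222 Y155.123
M3 S542
G1 X83.160 Y144.097 F2548
G1 X85.927 Y125.738
G1 X74.901 Y110.800
G1 X56.542 Y108.033
G1 X41.604 Y119.059
G1 X38.837 Y137.418
G1 X49.863 Y152.356
G1 X68.222 Y155.123
M5
G0 X132.429 Y70.982
M3 S308
G1 X168.841 Y61.283 F2893
G1 X113.599 Y172.022
G1 X156.858 Y207.832
G1 X138.033 Y112.559
G1 X167.713 Y45.657
M5
G0 X163.107 Y154.327
M3 S836
G1 X147.098 Y245.336 F716
G1 X156.824 Y224.050
G1 X141.214 Y50.088
G1 X82.138 Y210.566
G1 X80.184 Y32.378
G1 X163.107 Y154.327
M5
G0 X0.000 Y0.000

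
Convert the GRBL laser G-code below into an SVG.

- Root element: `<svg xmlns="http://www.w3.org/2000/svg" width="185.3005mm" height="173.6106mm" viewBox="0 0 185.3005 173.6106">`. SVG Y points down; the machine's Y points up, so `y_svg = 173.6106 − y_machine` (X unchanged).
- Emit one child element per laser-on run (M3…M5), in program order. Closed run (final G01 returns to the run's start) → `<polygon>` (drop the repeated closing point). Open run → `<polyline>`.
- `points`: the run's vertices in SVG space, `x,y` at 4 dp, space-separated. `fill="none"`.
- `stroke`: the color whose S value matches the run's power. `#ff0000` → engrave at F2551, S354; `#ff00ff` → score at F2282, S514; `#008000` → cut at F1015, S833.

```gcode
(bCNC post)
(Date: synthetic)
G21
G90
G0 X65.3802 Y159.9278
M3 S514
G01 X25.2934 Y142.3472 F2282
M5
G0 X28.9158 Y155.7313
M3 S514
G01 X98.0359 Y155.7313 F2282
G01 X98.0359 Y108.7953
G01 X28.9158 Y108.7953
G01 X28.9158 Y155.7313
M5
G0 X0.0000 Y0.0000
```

Each laser-on run becomes one SVG element. Flip Y back into SVG space with y_svg = 173.6106 − y_machine. Every run uses S514, so all elements get stroke `#ff00ff` (score).

Run 1: The run is open, so emit a `<polyline>` with points (Y-flipped): 65.3802,13.6828 25.2934,31.2634.

Run 2: The run returns to its start, so emit a `<polygon>` with points (Y-flipped): 28.9158,17.8793 98.0359,17.8793 98.0359,64.8153 28.9158,64.8153.

<svg xmlns="http://www.w3.org/2000/svg" width="185.3005mm" height="173.6106mm" viewBox="0 0 185.3005 173.6106">
  <polyline points="65.3802,13.6828 25.2934,31.2634" fill="none" stroke="#ff00ff"/>
  <polygon points="28.9158,17.8793 98.0359,17.8793 98.0359,64.8153 28.9158,64.8153" fill="none" stroke="#ff00ff"/>
</svg>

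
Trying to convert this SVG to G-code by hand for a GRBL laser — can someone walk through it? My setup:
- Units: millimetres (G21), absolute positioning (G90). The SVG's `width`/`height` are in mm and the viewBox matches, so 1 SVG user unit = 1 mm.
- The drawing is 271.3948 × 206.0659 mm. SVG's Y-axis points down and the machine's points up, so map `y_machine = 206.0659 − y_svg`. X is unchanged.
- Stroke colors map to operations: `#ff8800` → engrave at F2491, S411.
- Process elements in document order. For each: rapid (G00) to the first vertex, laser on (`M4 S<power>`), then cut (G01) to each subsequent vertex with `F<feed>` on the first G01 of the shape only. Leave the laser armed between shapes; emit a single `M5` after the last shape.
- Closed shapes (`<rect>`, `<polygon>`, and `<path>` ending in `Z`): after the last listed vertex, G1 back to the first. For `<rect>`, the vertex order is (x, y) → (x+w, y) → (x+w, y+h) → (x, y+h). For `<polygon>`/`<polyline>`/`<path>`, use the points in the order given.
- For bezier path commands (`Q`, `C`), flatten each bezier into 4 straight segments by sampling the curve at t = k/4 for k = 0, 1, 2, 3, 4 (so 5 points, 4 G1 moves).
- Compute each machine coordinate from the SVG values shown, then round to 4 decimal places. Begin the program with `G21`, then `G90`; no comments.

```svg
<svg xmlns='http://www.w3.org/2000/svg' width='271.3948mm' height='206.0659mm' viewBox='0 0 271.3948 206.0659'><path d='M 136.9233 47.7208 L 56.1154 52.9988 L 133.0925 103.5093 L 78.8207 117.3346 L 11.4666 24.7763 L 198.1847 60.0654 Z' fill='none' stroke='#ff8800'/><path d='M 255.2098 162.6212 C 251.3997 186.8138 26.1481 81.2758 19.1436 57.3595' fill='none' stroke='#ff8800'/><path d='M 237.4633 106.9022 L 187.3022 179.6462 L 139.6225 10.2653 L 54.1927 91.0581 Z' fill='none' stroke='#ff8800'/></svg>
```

G21
G90
G00 X136.9233 Y158.3451
M4 S411
G01 X56.1154 Y153.0671 F2491
G01 X133.0925 Y102.5566
G01 X78.8207 Y88.7313
G01 X11.4666 Y181.2896
G01 X198.1847 Y146.0005
G01 X136.9233 Y158.3451
G00 X255.2098 Y43.4447
M4 S411
G01 X217.7021 Y46.3224 F2491
G01 X138.3746 Y78.0347
G01 X58.4482 Y118.7675
G01 X19.1436 Y148.7064
G00 X237.4633 Y99.1637
M4 S411
G01 X187.3022 Y26.4197 F2491
G01 X139.6225 Y195.8006
G01 X54.1927 Y115.0078
G01 X237.4633 Y99.1637
M5

viewBox `0 0 271.3948 206.0659` with mm width/height → 1 unit = 1 mm. Flip: y_m = 206.0659 − y_svg.

**Shape 1** — `<path>` closed polygon, stroke `#ff8800` → engrave (S411, F2491). Machine vertices: (136.9233,158.3451) → (56.1154,153.0671) → (133.0925,102.5566) → (78.8207,88.7313) → (11.4666,181.2896) → (198.1847,146.0005) → (136.9233,158.3451). Closed: final G1 returns to the first vertex.

**Shape 2** — `<path>` cubic bezier, stroke `#ff8800` → engrave (S411, F2491). Control points (SVG): P0=(255.2098,162.6212), P1=(251.3997,186.8138), P2=(26.1481,81.2758), P3=(19.1436,57.3595); sampled at t=k/4. Machine vertices: (255.2098,43.4447) → (217.7021,46.3224) → (138.3746,78.0347) → (58.4482,118.7675) → (19.1436,148.7064). Open path.

**Shape 3** — `<path>` closed polygon, stroke `#ff8800` → engrave (S411, F2491). Machine vertices: (237.4633,99.1637) → (187.3022,26.4197) → (139.6225,195.8006) → (54.1927,115.0078) → (237.4633,99.1637). Closed: final G1 returns to the first vertex.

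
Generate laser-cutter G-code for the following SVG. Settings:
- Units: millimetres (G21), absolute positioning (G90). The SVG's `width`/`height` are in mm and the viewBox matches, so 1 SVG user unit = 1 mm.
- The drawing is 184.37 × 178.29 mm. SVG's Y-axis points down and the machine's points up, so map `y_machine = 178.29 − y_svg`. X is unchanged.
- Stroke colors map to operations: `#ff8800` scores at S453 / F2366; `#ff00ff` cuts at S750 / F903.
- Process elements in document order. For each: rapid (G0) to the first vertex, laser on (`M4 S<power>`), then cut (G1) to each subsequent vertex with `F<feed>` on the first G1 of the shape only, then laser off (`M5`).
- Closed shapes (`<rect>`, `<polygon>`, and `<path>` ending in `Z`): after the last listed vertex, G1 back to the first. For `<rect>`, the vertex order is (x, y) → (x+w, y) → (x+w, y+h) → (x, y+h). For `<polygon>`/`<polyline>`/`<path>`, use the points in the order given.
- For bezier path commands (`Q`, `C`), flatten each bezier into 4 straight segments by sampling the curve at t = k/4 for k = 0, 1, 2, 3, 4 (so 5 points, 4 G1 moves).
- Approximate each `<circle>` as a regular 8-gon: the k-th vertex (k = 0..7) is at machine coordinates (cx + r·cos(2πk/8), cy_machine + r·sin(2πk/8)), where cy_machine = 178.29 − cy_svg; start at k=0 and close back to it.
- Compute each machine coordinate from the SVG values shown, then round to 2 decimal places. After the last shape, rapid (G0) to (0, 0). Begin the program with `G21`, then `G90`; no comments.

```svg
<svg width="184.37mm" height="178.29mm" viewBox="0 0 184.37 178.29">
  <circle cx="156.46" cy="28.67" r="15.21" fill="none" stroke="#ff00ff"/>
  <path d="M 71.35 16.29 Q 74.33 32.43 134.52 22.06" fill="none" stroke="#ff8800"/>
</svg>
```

viewBox `0 0 184.37 178.29` with mm width/height → 1 unit = 1 mm. Flip: y_m = 178.29 − y_svg.

**Shape 1** — `<circle>` circle, stroke `#ff00ff` → cut (S750, F903). Machine vertices: (171.67,149.62) → (167.22,160.38) → (156.46,164.83) → (145.70,160.38) → (141.25,149.62) → (145.70,138.86) → (156.46,134.41) → (167.22,138.86) → (171.67,149.62). Closed: final G1 returns to the first vertex.

**Shape 2** — `<path>` quadratic bezier, stroke `#ff8800` → score (S453, F2366). Control points (SVG): P0=(71.35,16.29), P1=(74.33,32.43), P2=(134.52,22.06); sampled at t=k/4. Machine vertices: (71.35,162.00) → (76.42,155.59) → (88.63,152.49) → (108.00,152.70) → (134.52,156.23). Open path.

G21
G90
G0 X171.67 Y149.62
M4 S750
G1 X167.22 Y160.38 F903
G1 X156.46 Y164.83
G1 X145.70 Y160.38
G1 X141.25 Y149.62
G1 X145.70 Y138.86
G1 X156.46 Y134.41
G1 X167.22 Y138.86
G1 X171.67 Y149.62
M5
G0 X71.35 Y162.00
M4 S453
G1 X76.42 Y155.59 F2366
G1 X88.63 Y152.49
G1 X108.00 Y152.70
G1 X134.52 Y156.23
M5
G0 X0.00 Y0.00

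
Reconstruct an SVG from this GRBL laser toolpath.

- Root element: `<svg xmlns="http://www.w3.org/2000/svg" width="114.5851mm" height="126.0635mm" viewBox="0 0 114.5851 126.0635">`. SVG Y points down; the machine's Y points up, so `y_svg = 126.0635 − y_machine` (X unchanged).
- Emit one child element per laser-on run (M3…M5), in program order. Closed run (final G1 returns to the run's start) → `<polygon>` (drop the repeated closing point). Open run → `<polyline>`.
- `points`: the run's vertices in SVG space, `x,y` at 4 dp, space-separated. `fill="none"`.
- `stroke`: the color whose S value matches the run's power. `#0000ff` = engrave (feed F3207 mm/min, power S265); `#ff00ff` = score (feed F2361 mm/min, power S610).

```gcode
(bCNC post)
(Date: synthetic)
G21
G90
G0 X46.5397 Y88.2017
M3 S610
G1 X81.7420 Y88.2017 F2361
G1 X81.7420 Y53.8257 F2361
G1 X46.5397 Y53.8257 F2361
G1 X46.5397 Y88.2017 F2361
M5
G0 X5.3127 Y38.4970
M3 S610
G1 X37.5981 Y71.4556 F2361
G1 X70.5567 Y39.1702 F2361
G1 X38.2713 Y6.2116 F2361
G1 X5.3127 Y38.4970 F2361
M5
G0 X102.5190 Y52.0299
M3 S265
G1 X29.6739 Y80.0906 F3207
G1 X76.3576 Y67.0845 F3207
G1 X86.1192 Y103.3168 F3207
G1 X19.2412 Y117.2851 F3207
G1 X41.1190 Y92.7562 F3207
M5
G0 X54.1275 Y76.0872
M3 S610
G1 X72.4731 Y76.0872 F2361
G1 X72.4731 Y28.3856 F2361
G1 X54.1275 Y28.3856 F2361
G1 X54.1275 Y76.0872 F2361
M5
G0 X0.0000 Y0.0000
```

y_svg = 126.0635 − y_m.

[1] S610→`#ff00ff` (score); closed run; points: 46.5397,37.8618 81.7420,37.8618 81.7420,72.2378 46.5397,72.2378

[2] S610→`#ff00ff` (score); closed run; points: 5.3127,87.5665 37.5981,54.6079 70.5567,86.8933 38.2713,119.8519

[3] S265→`#0000ff` (engrave); open run; points: 102.5190,74.0336 29.6739,45.9729 76.3576,58.9790 86.1192,22.7467 19.2412,8.7784 41.1190,33.3073

[4] S610→`#ff00ff` (score); closed run; points: 54.1275,49.9763 72.4731,49.9763 72.4731,97.6779 54.1275,97.6779

<svg xmlns="http://www.w3.org/2000/svg" width="114.5851mm" height="126.0635mm" viewBox="0 0 114.5851 126.0635">
  <polygon points="46.5397,37.8618 81.7420,37.8618 81.7420,72.2378 46.5397,72.2378" fill="none" stroke="#ff00ff"/>
  <polygon points="5.3127,87.5665 37.5981,54.6079 70.5567,86.8933 38.2713,119.8519" fill="none" stroke="#ff00ff"/>
  <polyline points="102.5190,74.0336 29.6739,45.9729 76.3576,58.9790 86.1192,22.7467 19.2412,8.7784 41.1190,33.3073" fill="none" stroke="#0000ff"/>
  <polygon points="54.1275,49.9763 72.4731,49.9763 72.4731,97.6779 54.1275,97.6779" fill="none" stroke="#ff00ff"/>
</svg>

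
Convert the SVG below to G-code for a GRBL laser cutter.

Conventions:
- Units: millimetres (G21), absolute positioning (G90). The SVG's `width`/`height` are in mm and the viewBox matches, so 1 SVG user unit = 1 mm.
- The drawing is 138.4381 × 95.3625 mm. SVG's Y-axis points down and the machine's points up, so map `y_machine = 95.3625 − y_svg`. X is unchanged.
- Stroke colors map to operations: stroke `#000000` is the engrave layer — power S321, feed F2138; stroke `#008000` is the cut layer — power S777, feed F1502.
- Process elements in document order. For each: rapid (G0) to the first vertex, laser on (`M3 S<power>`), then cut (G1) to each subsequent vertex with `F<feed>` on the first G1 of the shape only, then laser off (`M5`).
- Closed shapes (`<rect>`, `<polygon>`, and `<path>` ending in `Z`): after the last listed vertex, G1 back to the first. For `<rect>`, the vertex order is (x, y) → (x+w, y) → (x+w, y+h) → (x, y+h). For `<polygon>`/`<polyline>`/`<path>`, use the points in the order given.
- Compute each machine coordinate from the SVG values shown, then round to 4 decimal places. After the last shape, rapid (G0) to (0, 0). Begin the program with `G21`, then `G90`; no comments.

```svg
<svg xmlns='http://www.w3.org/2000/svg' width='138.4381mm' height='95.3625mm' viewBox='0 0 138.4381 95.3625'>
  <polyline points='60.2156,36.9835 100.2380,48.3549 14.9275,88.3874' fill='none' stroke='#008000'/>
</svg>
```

G21
G90
G0 X60.2156 Y58.3790
M3 S777
G1 X100.2380 Y47.0076 F1502
G1 X14.9275 Y6.9751
M5
G0 X0.0000 Y0.0000

Since the viewBox matches the mm dimensions, user units are millimetres directly. The only transform is the Y-flip y_m = 95.3625 − y_svg.

Shape 1 is a open polyline drawn with `<polyline>`. Its stroke #008000 means cut at S777, F1502. After flipping Y the toolpath is (60.2156,58.3790) → (100.2380,47.0076) → (14.9275,6.9751).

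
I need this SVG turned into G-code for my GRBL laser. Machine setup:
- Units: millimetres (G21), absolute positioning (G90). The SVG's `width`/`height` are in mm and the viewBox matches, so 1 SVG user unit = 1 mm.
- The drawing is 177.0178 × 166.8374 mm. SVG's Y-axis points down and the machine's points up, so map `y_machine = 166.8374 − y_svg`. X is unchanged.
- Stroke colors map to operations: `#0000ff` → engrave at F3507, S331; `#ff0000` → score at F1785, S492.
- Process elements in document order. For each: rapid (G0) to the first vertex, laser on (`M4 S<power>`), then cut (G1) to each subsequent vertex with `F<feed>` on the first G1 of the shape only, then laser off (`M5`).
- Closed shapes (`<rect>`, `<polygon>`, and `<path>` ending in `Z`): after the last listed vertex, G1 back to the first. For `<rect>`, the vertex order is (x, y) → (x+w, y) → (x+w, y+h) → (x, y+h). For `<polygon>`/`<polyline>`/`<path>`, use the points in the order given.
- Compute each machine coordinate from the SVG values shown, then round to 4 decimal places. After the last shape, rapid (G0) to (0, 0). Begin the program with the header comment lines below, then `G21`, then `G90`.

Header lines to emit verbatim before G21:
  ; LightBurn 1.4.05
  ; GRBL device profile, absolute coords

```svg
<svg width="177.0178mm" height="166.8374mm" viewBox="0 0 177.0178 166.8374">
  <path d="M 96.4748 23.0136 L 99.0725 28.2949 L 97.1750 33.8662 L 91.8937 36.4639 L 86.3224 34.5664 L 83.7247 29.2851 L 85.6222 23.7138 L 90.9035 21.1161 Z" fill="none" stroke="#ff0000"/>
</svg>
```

; LightBurn 1.4.05
; GRBL device profile, absolute coords
G21
G90
G0 X96.4748 Y143.8238
M4 S492
G1 X99.0725 Y138.5425 F1785
G1 X97.1750 Y132.9712
G1 X91.8937 Y130.3735
G1 X86.3224 Y132.2710
G1 X83.7247 Y137.5523
G1 X85.6222 Y143.1236
G1 X90.9035 Y145.7213
G1 X96.4748 Y143.8238
M5
G0 X0.0000 Y0.0000

viewBox `0 0 177.0178 166.8374` with mm width/height → 1 unit = 1 mm. Flip: y_m = 166.8374 − y_svg.

**Shape 1** — `<path>` regular polygon, stroke `#ff0000` → score (S492, F1785). Machine vertices: (96.4748,143.8238) → (99.0725,138.5425) → (97.1750,132.9712) → (91.8937,130.3735) → (86.3224,132.2710) → (83.7247,137.5523) → (85.6222,143.1236) → (90.9035,145.7213) → (96.4748,143.8238). Closed: final G1 returns to the first vertex.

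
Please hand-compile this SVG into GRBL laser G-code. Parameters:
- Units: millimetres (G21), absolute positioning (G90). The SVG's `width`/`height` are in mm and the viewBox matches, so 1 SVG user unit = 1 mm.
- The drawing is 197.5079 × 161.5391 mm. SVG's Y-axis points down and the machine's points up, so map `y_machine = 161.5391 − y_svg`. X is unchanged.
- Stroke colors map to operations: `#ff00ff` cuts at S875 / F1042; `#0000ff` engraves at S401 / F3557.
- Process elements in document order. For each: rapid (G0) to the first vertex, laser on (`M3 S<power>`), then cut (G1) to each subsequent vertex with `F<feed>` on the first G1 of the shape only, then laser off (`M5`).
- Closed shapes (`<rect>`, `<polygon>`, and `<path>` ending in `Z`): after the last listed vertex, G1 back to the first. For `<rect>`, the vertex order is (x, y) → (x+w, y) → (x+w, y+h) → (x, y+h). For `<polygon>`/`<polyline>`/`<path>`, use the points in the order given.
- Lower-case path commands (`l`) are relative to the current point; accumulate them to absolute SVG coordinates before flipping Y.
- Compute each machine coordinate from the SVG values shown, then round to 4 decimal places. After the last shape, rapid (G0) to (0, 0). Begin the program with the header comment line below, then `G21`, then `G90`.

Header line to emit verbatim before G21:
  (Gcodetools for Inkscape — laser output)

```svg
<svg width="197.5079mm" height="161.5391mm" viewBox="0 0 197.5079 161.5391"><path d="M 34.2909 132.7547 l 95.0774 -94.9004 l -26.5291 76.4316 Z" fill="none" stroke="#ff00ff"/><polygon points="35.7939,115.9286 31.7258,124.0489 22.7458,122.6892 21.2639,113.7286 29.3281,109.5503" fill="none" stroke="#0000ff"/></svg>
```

(Gcodetools for Inkscape — laser output)
G21
G90
G0 X34.2909 Y28.7844
M3 S875
G1 X129.3683 Y123.6848 F1042
G1 X102.8392 Y47.2532
G1 X34.2909 Y28.7844
M5
G0 X35.7939 Y45.6105
M3 S401
G1 X31.7258 Y37.4902 F3557
G1 X22.7458 Y38.8499
G1 X21.2639 Y47.8105
G1 X29.3281 Y51.9888
G1 X35.7939 Y45.6105
M5
G0 X0.0000 Y0.0000

viewBox `0 0 197.5079 161.5391` with mm width/height → 1 unit = 1 mm. Flip: y_m = 161.5391 − y_svg.

**Shape 1** — `<path>` closed polygon, stroke `#ff00ff` → cut (S875, F1042). Machine vertices: (34.2909,28.7844) → (129.3683,123.6848) → (102.8392,47.2532) → (34.2909,28.7844). Closed: final G1 returns to the first vertex.

**Shape 2** — `<polygon>` regular polygon, stroke `#0000ff` → engrave (S401, F3557). Machine vertices: (35.7939,45.6105) → (31.7258,37.4902) → (22.7458,38.8499) → (21.2639,47.8105) → (29.3281,51.9888) → (35.7939,45.6105). Closed: final G1 returns to the first vertex.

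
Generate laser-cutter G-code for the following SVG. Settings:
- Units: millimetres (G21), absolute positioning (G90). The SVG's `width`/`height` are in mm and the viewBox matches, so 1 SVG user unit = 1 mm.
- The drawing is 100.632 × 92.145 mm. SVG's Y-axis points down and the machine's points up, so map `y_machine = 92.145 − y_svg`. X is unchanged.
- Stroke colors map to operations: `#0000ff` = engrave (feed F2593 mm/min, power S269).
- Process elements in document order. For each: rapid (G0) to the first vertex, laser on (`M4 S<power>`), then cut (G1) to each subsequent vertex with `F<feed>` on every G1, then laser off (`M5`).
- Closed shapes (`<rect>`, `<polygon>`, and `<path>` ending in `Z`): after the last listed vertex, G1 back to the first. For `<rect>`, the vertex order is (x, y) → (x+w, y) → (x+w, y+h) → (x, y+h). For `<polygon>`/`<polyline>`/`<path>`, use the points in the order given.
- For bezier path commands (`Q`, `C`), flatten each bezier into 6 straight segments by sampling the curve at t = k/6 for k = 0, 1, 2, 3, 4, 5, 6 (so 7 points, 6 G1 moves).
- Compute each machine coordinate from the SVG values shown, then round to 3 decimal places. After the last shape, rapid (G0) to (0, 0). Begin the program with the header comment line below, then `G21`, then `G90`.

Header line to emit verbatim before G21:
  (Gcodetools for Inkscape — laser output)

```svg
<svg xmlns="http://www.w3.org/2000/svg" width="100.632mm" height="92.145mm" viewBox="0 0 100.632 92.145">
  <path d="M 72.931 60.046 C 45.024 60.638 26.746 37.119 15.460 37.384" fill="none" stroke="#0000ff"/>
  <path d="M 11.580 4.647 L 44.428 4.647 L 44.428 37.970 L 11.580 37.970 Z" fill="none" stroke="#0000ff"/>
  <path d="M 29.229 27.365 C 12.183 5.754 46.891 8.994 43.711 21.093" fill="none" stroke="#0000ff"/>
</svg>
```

Since the viewBox matches the mm dimensions, user units are millimetres directly. The only transform is the Y-flip y_m = 92.145 − y_svg.

Shape 1 is a cubic bezier drawn with `<path>`. Its stroke #0000ff means engrave at S269, F2593. After flipping Y the toolpath is (72.931,32.099) → (59.768,33.591) → (48.136,37.770) → (37.963,43.307) → (29.174,48.872) → (21.698,53.133) → (15.460,54.761).

Shape 2 is a rectangle drawn with `<path>`. Its stroke #0000ff means engrave at S269, F2593. After flipping Y the toolpath is (11.580,87.498) → (44.428,87.498) → (44.428,54.175) → (11.580,54.175) → (11.580,87.498), returning to the start.

Shape 3 is a cubic bezier drawn with `<path>`. Its stroke #0000ff means engrave at S269, F2593. After flipping Y the toolpath is (29.229,64.780) → (24.604,73.589) → (26.114,78.700) → (31.270,80.557) → (37.582,79.606) → (42.559,76.289) → (43.711,71.052).

(Gcodetools for Inkscape — laser output)
G21
G90
G0 X72.931 Y32.099
M4 S269
G1 X59.768 Y33.591 F2593
G1 X48.136 Y37.770 F2593
G1 X37.963 Y43.307 F2593
G1 X29.174 Y48.872 F2593
G1 X21.698 Y53.133 F2593
G1 X15.460 Y54.761 F2593
M5
G0 X11.580 Y87.498
M4 S269
G1 X44.428 Y87.498 F2593
G1 X44.428 Y54.175 F2593
G1 X11.580 Y54.175 F2593
G1 X11.580 Y87.498 F2593
M5
G0 X29.229 Y64.780
M4 S269
G1 X24.604 Y73.589 F2593
G1 X26.114 Y78.700 F2593
G1 X31.270 Y80.557 F2593
G1 X37.582 Y79.606 F2593
G1 X42.559 Y76.289 F2593
G1 X43.711 Y71.052 F2593
M5
G0 X0.000 Y0.000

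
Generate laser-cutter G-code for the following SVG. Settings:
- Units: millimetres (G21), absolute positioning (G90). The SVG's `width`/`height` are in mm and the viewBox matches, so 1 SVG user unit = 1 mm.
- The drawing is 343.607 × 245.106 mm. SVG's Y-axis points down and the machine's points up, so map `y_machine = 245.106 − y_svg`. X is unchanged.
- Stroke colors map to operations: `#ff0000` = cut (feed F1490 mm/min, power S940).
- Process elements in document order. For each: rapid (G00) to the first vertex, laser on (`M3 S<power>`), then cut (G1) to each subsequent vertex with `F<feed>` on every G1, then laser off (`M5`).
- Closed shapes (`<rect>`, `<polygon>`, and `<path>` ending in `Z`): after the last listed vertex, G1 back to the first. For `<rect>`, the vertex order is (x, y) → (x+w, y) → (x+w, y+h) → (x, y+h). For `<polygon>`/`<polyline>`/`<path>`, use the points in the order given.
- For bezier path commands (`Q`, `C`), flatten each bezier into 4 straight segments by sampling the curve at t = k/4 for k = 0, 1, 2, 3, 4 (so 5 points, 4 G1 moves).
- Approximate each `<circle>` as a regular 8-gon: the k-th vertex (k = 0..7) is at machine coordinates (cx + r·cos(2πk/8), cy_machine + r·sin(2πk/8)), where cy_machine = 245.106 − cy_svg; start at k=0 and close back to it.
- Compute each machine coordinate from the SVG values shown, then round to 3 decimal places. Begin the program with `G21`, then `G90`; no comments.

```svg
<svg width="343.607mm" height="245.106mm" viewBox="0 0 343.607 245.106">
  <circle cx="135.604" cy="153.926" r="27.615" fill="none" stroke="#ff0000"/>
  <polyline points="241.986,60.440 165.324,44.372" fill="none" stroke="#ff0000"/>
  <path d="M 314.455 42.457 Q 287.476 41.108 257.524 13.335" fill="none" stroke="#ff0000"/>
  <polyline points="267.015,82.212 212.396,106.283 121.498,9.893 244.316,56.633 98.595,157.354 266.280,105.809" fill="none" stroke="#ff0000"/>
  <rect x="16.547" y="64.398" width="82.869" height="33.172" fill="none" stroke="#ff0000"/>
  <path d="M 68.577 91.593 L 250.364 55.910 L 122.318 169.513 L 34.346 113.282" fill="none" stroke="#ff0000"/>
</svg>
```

Since the viewBox matches the mm dimensions, user units are millimetres directly. The only transform is the Y-flip y_m = 245.106 − y_svg.

Shape 1 is a circle drawn with `<circle>`. Its stroke #ff0000 means cut at S940, F1490. After flipping Y the toolpath is (163.219,91.180) → (155.131,110.707) → (135.604,118.795) → (116.077,110.707) → (107.989,91.180) → (116.077,71.653) → (135.604,63.565) → (155.131,71.653) → (163.219,91.180), returning to the start.

Shape 2 is a line segment drawn with `<polyline>`. Its stroke #ff0000 means cut at S940, F1490. After flipping Y the toolpath is (241.986,184.666) → (165.324,200.734).

Shape 3 is a quadratic bezier drawn with `<path>`. Its stroke #ff0000 means cut at S940, F1490. After flipping Y the toolpath is (314.455,202.649) → (300.780,204.975) → (286.733,210.604) → (272.314,219.536) → (257.524,231.771).

Shape 4 is a open polyline drawn with `<polyline>`. Its stroke #ff0000 means cut at S940, F1490. After flipping Y the toolpath is (267.015,162.894) → (212.396,138.823) → (121.498,235.213) → (244.316,188.473) → (98.595,87.752) → (266.280,139.297).

Shape 5 is a rectangle drawn with `<rect>`. Its stroke #ff0000 means cut at S940, F1490. After flipping Y the toolpath is (16.547,180.708) → (99.416,180.708) → (99.416,147.536) → (16.547,147.536) → (16.547,180.708), returning to the start.

Shape 6 is a open polyline drawn with `<path>`. Its stroke #ff0000 means cut at S940, F1490. After flipping Y the toolpath is (68.577,153.513) → (250.364,189.196) → (122.318,75.593) → (34.346,131.824).

G21
G90
G00 X163.219 Y91.180
M3 S940
G1 X155.131 Y110.707 F1490
G1 X135.604 Y118.795 F1490
G1 X116.077 Y110.707 F1490
G1 X107.989 Y91.180 F1490
G1 X116.077 Y71.653 F1490
G1 X135.604 Y63.565 F1490
G1 X155.131 Y71.653 F1490
G1 X163.219 Y91.180 F1490
M5
G00 X241.986 Y184.666
M3 S940
G1 X165.324 Y200.734 F1490
M5
G00 X314.455 Y202.649
M3 S940
G1 X300.780 Y204.975 F1490
G1 X286.733 Y210.604 F1490
G1 X272.314 Y219.536 F1490
G1 X257.524 Y231.771 F1490
M5
G00 X267.015 Y162.894
M3 S940
G1 X212.396 Y138.823 F1490
G1 X121.498 Y235.213 F1490
G1 X244.316 Y188.473 F1490
G1 X98.595 Y87.752 F1490
G1 X266.280 Y139.297 F1490
M5
G00 X16.547 Y180.708
M3 S940
G1 X99.416 Y180.708 F1490
G1 X99.416 Y147.536 F1490
G1 X16.547 Y147.536 F1490
G1 X16.547 Y180.708 F1490
M5
G00 X68.577 Y153.513
M3 S940
G1 X250.364 Y189.196 F1490
G1 X122.318 Y75.593 F1490
G1 X34.346 Y131.824 F1490
M5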